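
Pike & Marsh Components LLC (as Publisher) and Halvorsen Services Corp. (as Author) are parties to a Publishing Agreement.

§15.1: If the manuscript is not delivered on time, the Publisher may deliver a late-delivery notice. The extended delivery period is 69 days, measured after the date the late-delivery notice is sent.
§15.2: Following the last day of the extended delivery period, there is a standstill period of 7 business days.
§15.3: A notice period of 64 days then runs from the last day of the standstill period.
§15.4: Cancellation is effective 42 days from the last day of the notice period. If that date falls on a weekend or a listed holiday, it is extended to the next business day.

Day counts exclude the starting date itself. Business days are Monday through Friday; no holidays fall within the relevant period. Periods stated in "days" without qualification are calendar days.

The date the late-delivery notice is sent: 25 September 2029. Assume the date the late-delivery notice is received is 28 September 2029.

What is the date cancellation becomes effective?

28 March 2030

Adding 69 calendar days to 25 September 2029 gives 3 December 2029, which is the last day of the extended delivery period.
The last day of the standstill period: counting 7 business days from Monday, 3 December 2029 (Dec 4, Dec 5, Dec 6, Dec 7, Dec 10, Dec 11, Dec 12, skipping weekends) reaches Wednesday, 12 December 2029.
The last day of the notice period: 12 December 2029 + 64 days = 14 February 2030.
Adding 42 calendar days to 14 February 2030 gives 28 March 2030, which is the date cancellation becomes effective. 28 March 2030 is a Thursday, so no roll-forward applies.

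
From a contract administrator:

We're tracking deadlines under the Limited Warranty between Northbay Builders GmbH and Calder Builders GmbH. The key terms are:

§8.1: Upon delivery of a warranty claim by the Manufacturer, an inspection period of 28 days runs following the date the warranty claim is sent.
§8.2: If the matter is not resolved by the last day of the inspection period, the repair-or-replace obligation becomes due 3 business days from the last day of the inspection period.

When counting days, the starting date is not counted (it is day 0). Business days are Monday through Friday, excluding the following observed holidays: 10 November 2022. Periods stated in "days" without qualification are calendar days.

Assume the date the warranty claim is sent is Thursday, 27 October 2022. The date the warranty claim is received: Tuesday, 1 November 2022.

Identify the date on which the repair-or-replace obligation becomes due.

29 November 2022

The last day of the inspection period: 28 calendar days after 27 October 2022 is 24 November 2022.
From Thursday, 24 November 2022, 3 business days (Nov 25, Nov 28, Nov 29, skipping weekends) brings us to Tuesday, 29 November 2022, which is the date on which the repair-or-replace obligation becomes due.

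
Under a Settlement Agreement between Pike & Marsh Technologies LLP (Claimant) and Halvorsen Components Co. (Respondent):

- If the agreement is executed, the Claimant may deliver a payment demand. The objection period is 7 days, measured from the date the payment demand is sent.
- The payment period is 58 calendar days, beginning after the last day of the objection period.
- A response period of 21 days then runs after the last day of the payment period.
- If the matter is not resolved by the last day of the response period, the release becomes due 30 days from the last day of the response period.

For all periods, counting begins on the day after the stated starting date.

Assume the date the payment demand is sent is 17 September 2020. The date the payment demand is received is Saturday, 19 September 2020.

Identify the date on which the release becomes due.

11 January 2021

Adding 7 calendar days to 17 September 2020 gives 24 September 2020, which is the last day of the objection period.
The last day of the payment period: 24 September 2020 + 58 days = 21 November 2020.
The last day of the response period: 21 November 2020 + 21 days = 12 December 2020.
Adding 30 calendar days to 12 December 2020 gives 11 January 2021, which is the date on which the release becomes due.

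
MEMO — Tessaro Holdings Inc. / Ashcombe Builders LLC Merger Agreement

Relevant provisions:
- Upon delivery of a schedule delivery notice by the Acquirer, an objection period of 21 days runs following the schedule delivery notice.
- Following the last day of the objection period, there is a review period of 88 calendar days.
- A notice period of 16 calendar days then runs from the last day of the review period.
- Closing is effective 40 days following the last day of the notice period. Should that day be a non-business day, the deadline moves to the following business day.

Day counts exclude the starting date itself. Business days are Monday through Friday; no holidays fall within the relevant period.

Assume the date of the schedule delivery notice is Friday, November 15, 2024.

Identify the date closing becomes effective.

The last day of the objection period: 21 calendar days after November 15, 2024 is December 6, 2024.
The last day of the review period: 88 calendar days after December 6, 2024 is March 4, 2025.
The last day of the notice period: 16 calendar days after March 4, 2025 is March 20, 2025.
The date closing becomes effective: 40 calendar days after March 20, 2025 is April 29, 2025. April 29, 2025 is a Tuesday, so no roll-forward applies.

April 29, 2025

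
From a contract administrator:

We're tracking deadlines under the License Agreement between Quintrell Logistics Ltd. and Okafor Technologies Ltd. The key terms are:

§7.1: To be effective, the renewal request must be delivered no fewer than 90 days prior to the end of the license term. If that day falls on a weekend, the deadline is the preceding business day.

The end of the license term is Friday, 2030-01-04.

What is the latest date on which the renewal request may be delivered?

2029-10-05

Counting back 90 calendar days from 2030-01-04 gives 2029-10-06. That is a Saturday, so the deadline moves back to Friday, 2029-10-05.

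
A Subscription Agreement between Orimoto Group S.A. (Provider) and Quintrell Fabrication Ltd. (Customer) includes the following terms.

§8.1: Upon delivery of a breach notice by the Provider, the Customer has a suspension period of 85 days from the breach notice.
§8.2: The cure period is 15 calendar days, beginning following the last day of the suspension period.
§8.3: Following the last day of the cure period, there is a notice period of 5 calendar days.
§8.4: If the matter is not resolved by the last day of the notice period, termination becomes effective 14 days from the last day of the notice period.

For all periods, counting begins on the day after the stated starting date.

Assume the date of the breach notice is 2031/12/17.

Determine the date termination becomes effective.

The last day of the suspension period: 85 calendar days after 2031/12/17 is 2032/03/11.
Adding 15 calendar days to 2032/03/11 gives 2032/03/26, which is the last day of the cure period.
Adding 5 calendar days to 2032/03/26 gives 2032/03/31, which is the last day of the notice period.
Adding 14 calendar days to 2032/03/31 gives 2032/04/14, which is the date termination becomes effective.

2032/04/14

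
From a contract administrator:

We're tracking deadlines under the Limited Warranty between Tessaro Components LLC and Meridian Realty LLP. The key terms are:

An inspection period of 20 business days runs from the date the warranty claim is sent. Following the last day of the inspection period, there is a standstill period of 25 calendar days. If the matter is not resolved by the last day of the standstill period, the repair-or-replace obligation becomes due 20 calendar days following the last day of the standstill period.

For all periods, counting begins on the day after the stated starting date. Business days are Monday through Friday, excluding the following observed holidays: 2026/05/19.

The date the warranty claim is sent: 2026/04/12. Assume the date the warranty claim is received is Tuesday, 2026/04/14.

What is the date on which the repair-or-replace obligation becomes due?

From Sunday, 2026/04/12, 20 business days (Apr 13, Apr 14, Apr 15, Apr 16, …, May 6, May 7, May 8, skipping weekends) brings us to Friday, 2026/05/08, which is the last day of the inspection period.
The last day of the standstill period: 25 calendar days after 2026/05/08 is 2026/06/02.
The date on which the repair-or-replace obligation becomes due: 20 calendar days after 2026/06/02 is 2026/06/22.

2026/06/22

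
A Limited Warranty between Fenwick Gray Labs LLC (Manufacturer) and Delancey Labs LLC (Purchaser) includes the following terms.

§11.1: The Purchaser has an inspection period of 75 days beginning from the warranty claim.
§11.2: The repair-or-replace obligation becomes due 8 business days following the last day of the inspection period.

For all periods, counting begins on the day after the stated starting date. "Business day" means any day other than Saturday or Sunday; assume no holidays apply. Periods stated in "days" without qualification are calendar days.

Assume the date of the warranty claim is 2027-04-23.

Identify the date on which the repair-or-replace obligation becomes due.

2027-07-19

Adding 75 calendar days to 2027-04-23 gives 2027-07-07, which is the last day of the inspection period.
From Wednesday, 2027-07-07, 8 business days (Jul 8, Jul 9, Jul 12, Jul 13, Jul 14, Jul 15, Jul 16, Jul 19, skipping weekends) brings us to Monday, 2027-07-19, which is the date on which the repair-or-replace obligation becomes due.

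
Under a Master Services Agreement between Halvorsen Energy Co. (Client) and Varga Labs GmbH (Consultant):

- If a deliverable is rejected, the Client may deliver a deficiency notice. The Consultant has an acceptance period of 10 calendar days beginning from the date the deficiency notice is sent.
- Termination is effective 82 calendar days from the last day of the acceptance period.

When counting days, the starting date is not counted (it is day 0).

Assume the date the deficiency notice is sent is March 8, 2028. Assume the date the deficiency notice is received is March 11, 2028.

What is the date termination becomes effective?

June 8, 2028

Adding 10 calendar days to March 8, 2028 gives March 18, 2028, which is the last day of the acceptance period.
The date termination becomes effective: March 18, 2028 + 82 days = June 8, 2028.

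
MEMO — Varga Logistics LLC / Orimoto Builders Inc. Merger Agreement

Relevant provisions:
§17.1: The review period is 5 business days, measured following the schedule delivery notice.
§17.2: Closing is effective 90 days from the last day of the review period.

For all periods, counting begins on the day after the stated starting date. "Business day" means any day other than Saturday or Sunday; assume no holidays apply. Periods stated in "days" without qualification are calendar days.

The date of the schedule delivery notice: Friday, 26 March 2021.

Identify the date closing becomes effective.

1 July 2021

From Friday, 26 March 2021, 5 business days (Mar 29, Mar 30, Mar 31, Apr 1, Apr 2, skipping weekends) brings us to Friday, 2 April 2021, which is the last day of the review period.
The date closing becomes effective: 90 calendar days after 2 April 2021 is 1 July 2021.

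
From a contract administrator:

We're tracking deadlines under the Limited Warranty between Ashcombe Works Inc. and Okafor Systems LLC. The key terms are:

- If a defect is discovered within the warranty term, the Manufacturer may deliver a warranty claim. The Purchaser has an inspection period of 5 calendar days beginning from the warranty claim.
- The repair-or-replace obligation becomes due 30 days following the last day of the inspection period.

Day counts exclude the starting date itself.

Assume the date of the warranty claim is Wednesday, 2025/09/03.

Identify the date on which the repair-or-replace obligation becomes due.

Adding 5 calendar days to 2025/09/03 gives 2025/09/08, which is the last day of the inspection period.
Adding 30 calendar days to 2025/09/08 gives 2025/10/08, which is the date on which the repair-or-replace obligation becomes due.

2025/10/08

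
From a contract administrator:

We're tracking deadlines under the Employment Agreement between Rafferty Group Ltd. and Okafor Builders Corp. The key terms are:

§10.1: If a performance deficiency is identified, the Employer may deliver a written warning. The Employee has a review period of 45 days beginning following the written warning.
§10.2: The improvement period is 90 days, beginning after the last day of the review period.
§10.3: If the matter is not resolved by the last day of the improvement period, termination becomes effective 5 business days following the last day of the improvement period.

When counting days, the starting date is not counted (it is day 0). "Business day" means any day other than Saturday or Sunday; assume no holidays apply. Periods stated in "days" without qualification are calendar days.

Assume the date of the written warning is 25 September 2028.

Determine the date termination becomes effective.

14 February 2029

Adding 45 calendar days to 25 September 2028 gives 9 November 2028, which is the last day of the review period.
Adding 90 calendar days to 9 November 2028 gives 7 February 2029, which is the last day of the improvement period.
The date termination becomes effective: 5 business days after Wednesday, 7 February 2029, skipping weekends — Feb 8, Feb 9, Feb 12, Feb 13, Feb 14 — lands on Wednesday, 14 February 2029.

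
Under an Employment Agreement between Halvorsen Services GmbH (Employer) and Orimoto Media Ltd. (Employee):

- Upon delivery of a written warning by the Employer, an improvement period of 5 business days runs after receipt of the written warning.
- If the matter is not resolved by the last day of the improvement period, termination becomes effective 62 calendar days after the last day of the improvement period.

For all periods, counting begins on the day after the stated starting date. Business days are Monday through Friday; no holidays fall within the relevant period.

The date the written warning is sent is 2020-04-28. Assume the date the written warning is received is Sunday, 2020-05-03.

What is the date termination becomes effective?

2020-07-09

From Sunday, 2020-05-03, 5 business days (May 4, May 5, May 6, May 7, May 8, skipping weekends) brings us to Friday, 2020-05-08, which is the last day of the improvement period.
Adding 62 calendar days to 2020-05-08 gives 2020-07-09, which is the date termination becomes effective.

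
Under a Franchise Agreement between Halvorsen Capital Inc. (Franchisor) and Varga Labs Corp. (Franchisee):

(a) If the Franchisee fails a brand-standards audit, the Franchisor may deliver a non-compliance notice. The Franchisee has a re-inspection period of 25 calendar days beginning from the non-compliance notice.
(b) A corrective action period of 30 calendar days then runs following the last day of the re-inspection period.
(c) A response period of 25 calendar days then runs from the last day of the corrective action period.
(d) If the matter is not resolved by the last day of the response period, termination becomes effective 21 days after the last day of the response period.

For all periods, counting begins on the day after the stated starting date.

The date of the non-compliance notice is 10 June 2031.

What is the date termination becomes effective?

19 September 2031

The last day of the re-inspection period: 10 June 2031 + 25 days = 5 July 2031.
The last day of the corrective action period: 5 July 2031 + 30 days = 4 August 2031.
The last day of the response period: 25 calendar days after 4 August 2031 is 29 August 2031.
The date termination becomes effective: 21 calendar days after 29 August 2031 is 19 September 2031.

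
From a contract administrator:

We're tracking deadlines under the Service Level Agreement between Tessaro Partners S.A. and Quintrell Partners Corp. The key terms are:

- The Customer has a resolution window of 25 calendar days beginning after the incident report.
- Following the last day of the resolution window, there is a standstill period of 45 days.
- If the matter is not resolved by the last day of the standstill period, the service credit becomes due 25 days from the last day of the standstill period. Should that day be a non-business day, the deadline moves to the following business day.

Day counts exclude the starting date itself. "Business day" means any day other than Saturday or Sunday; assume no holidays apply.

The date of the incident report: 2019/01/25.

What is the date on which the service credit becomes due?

Adding 25 calendar days to 2019/01/25 gives 2019/02/19, which is the last day of the resolution window.
The last day of the standstill period: 45 calendar days after 2019/02/19 is 2019/04/05.
Adding 25 calendar days to 2019/04/05 gives 2019/04/30, which is the date on which the service credit becomes due. 2019/04/30 is a Tuesday, so no roll-forward applies.

2019/04/30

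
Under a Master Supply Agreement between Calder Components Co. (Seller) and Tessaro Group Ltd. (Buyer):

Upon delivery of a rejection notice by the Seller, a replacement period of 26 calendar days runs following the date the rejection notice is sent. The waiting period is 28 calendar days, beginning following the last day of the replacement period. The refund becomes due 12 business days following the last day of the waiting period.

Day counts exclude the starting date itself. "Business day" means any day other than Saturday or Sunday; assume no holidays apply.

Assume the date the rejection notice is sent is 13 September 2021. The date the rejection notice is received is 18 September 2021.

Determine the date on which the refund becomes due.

The last day of the replacement period: 26 calendar days after 13 September 2021 is 9 October 2021.
The last day of the waiting period: 9 October 2021 + 28 days = 6 November 2021.
The date on which the refund becomes due: 12 business days after Saturday, 6 November 2021, skipping weekends — Nov 8, Nov 9, Nov 10, Nov 11, …, Nov 19, Nov 22, Nov 23 — lands on Tuesday, 23 November 2021.

23 November 2021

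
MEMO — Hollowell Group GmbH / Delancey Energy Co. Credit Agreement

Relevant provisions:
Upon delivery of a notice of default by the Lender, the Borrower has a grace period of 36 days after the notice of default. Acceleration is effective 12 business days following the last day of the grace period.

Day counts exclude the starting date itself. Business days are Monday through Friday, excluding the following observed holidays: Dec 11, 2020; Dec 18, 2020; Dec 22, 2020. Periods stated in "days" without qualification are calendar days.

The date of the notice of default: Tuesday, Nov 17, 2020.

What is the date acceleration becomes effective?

Jan 8, 2021

The last day of the grace period: Nov 17, 2020 + 36 days = Dec 23, 2020.
From Wednesday, Dec 23, 2020, 12 business days (Dec 24, Dec 25, Dec 28, Dec 29, …, Jan 6, Jan 7, Jan 8, skipping weekends) brings us to Friday, Jan 8, 2021, which is the date acceleration becomes effective.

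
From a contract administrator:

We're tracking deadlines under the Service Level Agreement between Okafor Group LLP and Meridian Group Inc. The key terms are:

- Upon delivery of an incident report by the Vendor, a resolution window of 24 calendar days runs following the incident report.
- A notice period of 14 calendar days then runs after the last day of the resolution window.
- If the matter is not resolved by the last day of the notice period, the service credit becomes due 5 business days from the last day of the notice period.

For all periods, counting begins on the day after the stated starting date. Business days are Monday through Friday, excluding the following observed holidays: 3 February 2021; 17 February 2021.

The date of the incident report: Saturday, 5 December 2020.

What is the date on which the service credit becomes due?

Adding 24 calendar days to 5 December 2020 gives 29 December 2020, which is the last day of the resolution window.
The last day of the notice period: 14 calendar days after 29 December 2020 is 12 January 2021.
The date on which the service credit becomes due: counting 5 business days from Tuesday, 12 January 2021 (Jan 13, Jan 14, Jan 15, Jan 18, Jan 19, skipping weekends) reaches Tuesday, 19 January 2021.

19 January 2021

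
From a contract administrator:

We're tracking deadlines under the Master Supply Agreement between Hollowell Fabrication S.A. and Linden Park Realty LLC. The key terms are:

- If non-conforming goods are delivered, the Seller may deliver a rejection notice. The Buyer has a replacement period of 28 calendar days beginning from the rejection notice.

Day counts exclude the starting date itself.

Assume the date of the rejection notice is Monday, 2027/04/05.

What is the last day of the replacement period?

The last day of the replacement period: 28 calendar days after 2027/04/05 is 2027/05/03.

2027/05/03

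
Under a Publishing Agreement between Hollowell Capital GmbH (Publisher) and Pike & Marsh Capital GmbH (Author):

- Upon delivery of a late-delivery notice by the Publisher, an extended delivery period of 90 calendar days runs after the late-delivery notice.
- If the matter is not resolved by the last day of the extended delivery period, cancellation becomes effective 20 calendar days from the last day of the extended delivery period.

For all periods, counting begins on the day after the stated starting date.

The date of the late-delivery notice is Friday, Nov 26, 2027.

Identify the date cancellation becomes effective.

Mar 15, 2028

The last day of the extended delivery period: 90 calendar days after Nov 26, 2027 is Feb 24, 2028.
The date cancellation becomes effective: Feb 24, 2028 + 20 days = Mar 15, 2028.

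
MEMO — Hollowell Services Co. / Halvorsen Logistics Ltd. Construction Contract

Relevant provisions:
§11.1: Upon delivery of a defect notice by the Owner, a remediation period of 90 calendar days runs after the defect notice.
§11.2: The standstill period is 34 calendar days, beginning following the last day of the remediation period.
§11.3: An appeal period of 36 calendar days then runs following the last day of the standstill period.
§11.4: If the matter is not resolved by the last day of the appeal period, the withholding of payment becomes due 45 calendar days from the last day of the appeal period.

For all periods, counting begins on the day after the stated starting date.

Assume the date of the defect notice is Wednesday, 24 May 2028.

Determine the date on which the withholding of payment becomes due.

The last day of the remediation period: 24 May 2028 + 90 days = 22 August 2028.
Adding 34 calendar days to 22 August 2028 gives 25 September 2028, which is the last day of the standstill period.
The last day of the appeal period: 36 calendar days after 25 September 2028 is 31 October 2028.
Adding 45 calendar days to 31 October 2028 gives 15 December 2028, which is the date on which the withholding of payment becomes due.

15 December 2028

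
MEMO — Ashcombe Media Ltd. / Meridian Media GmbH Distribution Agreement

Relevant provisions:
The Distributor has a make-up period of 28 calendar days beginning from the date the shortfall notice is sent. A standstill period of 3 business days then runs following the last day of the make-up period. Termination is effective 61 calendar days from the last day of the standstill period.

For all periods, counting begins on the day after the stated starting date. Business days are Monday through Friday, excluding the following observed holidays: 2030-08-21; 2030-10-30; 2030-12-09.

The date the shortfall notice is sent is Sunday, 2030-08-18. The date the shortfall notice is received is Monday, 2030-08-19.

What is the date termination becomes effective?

2030-11-18

The last day of the make-up period: 28 calendar days after 2030-08-18 is 2030-09-15.
The last day of the standstill period: counting 3 business days from Sunday, 2030-09-15 (Sep 16, Sep 17, Sep 18, skipping weekends) reaches Wednesday, 2030-09-18.
The date termination becomes effective: 2030-09-18 + 61 days = 2030-11-18.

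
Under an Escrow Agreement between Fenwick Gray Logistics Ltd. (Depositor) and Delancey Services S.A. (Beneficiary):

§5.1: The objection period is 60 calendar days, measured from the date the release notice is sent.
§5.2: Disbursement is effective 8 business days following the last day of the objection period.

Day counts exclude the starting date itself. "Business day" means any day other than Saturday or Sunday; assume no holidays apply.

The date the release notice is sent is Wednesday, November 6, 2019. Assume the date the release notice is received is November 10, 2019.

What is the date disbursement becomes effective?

January 15, 2020

Adding 60 calendar days to November 6, 2019 gives January 5, 2020, which is the last day of the objection period.
From Sunday, January 5, 2020, 8 business days (Jan 6, Jan 7, Jan 8, Jan 9, Jan 10, Jan 13, Jan 14, Jan 15, skipping weekends) brings us to Wednesday, January 15, 2020, which is the date disbursement becomes effective.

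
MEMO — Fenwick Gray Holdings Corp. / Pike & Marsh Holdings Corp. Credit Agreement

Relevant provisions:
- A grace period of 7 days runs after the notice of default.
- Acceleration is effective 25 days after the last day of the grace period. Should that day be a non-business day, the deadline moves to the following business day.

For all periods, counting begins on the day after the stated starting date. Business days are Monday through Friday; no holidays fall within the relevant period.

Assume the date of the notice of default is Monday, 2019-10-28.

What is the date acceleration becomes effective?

2019-11-29

The last day of the grace period: 7 calendar days after 2019-10-28 is 2019-11-04.
The date acceleration becomes effective: 2019-11-04 + 25 days = 2019-11-29. 2019-11-29 is a Friday, so no roll-forward applies.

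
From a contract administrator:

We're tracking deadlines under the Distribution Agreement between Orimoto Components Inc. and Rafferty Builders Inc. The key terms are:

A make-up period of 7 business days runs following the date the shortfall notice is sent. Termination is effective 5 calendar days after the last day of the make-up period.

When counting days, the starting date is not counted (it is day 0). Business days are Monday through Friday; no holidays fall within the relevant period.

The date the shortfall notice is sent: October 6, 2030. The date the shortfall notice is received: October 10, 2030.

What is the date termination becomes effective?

The last day of the make-up period: counting 7 business days from Sunday, October 6, 2030 (Oct 7, Oct 8, Oct 9, Oct 10, Oct 11, Oct 14, Oct 15, skipping weekends) reaches Tuesday, October 15, 2030.
Adding 5 calendar days to October 15, 2030 gives October 20, 2030, which is the date termination becomes effective.

October 20, 2030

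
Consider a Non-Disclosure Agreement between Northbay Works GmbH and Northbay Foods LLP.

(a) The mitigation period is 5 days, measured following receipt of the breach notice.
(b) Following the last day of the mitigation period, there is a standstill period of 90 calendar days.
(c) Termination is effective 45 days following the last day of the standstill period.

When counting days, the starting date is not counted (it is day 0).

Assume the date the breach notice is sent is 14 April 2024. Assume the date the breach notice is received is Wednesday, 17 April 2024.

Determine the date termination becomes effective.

Adding 5 calendar days to 17 April 2024 gives 22 April 2024, which is the last day of the mitigation period.
The last day of the standstill period: 22 April 2024 + 90 days = 21 July 2024.
The date termination becomes effective: 21 July 2024 + 45 days = 4 September 2024.

4 September 2024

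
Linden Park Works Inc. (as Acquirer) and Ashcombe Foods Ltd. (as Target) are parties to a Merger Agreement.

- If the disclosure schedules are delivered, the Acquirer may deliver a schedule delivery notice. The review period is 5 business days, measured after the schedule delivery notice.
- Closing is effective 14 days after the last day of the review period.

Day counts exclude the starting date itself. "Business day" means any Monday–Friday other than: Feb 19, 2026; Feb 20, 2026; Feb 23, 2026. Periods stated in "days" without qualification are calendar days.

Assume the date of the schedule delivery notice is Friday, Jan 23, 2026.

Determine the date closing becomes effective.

Feb 13, 2026

The last day of the review period: 5 business days after Friday, Jan 23, 2026, skipping weekends — Jan 26, Jan 27, Jan 28, Jan 29, Jan 30 — lands on Friday, Jan 30, 2026.
The date closing becomes effective: 14 calendar days after Jan 30, 2026 is Feb 13, 2026.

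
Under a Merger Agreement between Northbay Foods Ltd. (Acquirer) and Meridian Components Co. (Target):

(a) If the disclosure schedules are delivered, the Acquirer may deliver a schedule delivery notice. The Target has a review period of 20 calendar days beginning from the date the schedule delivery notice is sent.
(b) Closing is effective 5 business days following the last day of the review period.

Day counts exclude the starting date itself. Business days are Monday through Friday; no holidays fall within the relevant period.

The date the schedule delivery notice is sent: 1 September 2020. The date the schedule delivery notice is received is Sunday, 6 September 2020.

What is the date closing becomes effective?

28 September 2020

Adding 20 calendar days to 1 September 2020 gives 21 September 2020, which is the last day of the review period.
The date closing becomes effective: 5 business days after Monday, 21 September 2020, skipping weekends — Sep 22, Sep 23, Sep 24, Sep 25, Sep 28 — lands on Monday, 28 September 2020.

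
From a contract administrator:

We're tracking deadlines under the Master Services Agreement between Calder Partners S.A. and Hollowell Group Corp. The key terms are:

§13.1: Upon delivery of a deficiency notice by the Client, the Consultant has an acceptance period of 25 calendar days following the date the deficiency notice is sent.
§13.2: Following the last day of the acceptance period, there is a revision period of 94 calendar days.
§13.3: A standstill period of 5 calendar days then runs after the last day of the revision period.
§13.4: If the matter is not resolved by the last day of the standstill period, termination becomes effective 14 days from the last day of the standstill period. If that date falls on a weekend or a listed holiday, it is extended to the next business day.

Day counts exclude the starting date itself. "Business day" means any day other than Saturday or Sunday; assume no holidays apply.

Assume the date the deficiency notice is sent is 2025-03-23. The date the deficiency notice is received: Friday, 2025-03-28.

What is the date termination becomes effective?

2025-08-08

The last day of the acceptance period: 2025-03-23 + 25 days = 2025-04-17.
The last day of the revision period: 94 calendar days after 2025-04-17 is 2025-07-20.
Adding 5 calendar days to 2025-07-20 gives 2025-07-25, which is the last day of the standstill period.
Adding 14 calendar days to 2025-07-25 gives 2025-08-08, which is the date termination becomes effective. 2025-08-08 is a Friday, so no roll-forward applies.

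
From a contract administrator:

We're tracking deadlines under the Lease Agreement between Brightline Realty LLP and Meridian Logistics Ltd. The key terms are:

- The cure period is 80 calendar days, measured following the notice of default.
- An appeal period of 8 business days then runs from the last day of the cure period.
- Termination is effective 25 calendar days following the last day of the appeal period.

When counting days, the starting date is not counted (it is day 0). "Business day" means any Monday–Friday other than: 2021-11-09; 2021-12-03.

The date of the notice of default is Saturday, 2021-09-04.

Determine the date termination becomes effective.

2021-12-31

The last day of the cure period: 2021-09-04 + 80 days = 2021-11-23.
The last day of the appeal period: counting 8 business days from Tuesday, 2021-11-23 (Nov 24, Nov 25, Nov 26, Nov 29, Nov 30, Dec 1, Dec 2, Dec 6, skipping weekends and the listed holiday on Dec 3) reaches Monday, 2021-12-06.
The date termination becomes effective: 25 calendar days after 2021-12-06 is 2021-12-31.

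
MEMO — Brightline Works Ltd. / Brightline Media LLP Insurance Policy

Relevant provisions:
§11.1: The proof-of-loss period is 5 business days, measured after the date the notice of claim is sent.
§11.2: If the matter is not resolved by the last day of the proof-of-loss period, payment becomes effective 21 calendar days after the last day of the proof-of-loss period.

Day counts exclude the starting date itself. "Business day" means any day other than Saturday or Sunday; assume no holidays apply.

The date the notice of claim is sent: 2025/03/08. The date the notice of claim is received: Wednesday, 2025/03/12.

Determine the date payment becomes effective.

2025/04/04

From Saturday, 2025/03/08, 5 business days (Mar 10, Mar 11, Mar 12, Mar 13, Mar 14, skipping weekends) brings us to Friday, 2025/03/14, which is the last day of the proof-of-loss period.
The date payment becomes effective: 21 calendar days after 2025/03/14 is 2025/04/04.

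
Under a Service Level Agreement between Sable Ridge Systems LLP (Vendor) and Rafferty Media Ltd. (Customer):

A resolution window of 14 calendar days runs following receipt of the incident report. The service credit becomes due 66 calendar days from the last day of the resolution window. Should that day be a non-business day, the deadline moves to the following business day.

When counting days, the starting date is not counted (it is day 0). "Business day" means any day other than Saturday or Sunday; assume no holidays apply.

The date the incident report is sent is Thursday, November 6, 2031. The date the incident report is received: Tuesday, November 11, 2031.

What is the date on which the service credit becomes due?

Adding 14 calendar days to November 11, 2031 gives November 25, 2031, which is the last day of the resolution window.
Adding 66 calendar days to November 25, 2031 gives January 30, 2032, which is the date on which the service credit becomes due. January 30, 2032 is a Friday, so no roll-forward applies.

January 30, 2032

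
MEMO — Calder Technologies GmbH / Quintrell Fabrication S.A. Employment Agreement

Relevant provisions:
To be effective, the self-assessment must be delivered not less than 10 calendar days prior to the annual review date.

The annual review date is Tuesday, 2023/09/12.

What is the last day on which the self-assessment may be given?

2023/09/02

Counting back 10 calendar days from 2023/09/12 gives 2023/09/02.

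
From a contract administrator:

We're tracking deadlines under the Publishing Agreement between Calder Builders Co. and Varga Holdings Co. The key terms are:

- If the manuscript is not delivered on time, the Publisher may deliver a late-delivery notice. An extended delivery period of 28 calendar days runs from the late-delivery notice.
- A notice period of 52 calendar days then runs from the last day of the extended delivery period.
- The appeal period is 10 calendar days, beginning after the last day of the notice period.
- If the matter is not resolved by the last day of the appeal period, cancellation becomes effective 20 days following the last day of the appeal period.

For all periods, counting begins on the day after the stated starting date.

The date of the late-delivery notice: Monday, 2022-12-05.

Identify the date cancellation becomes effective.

2023-03-25

The last day of the extended delivery period: 2022-12-05 + 28 days = 2023-01-02.
The last day of the notice period: 2023-01-02 + 52 days = 2023-02-23.
The last day of the appeal period: 2023-02-23 + 10 days = 2023-03-05.
Adding 20 calendar days to 2023-03-05 gives 2023-03-25, which is the date cancellation becomes effective.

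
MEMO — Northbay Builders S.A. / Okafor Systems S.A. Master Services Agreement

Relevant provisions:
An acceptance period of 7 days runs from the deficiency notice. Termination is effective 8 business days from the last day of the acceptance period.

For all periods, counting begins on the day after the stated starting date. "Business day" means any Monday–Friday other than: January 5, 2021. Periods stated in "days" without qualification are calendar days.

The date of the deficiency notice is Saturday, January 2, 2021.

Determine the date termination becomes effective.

The last day of the acceptance period: 7 calendar days after January 2, 2021 is January 9, 2021.
The date termination becomes effective: counting 8 business days from Saturday, January 9, 2021 (Jan 11, Jan 12, Jan 13, Jan 14, Jan 15, Jan 18, Jan 19, Jan 20, skipping weekends) reaches Wednesday, January 20, 2021.

January 20, 2021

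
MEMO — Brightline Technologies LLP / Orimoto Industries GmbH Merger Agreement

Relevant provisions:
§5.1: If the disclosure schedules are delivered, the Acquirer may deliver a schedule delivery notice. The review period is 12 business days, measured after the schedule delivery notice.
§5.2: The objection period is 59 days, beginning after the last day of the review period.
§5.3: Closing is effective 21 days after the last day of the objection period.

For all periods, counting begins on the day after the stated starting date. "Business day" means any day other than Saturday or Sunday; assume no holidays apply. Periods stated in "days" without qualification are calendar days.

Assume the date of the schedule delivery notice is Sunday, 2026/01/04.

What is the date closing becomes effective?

From Sunday, 2026/01/04, 12 business days (Jan 5, Jan 6, Jan 7, Jan 8, …, Jan 16, Jan 19, Jan 20, skipping weekends) brings us to Tuesday, 2026/01/20, which is the last day of the review period.
The last day of the objection period: 59 calendar days after 2026/01/20 is 2026/03/20.
Adding 21 calendar days to 2026/03/20 gives 2026/04/10, which is the date closing becomes effective.

2026/04/10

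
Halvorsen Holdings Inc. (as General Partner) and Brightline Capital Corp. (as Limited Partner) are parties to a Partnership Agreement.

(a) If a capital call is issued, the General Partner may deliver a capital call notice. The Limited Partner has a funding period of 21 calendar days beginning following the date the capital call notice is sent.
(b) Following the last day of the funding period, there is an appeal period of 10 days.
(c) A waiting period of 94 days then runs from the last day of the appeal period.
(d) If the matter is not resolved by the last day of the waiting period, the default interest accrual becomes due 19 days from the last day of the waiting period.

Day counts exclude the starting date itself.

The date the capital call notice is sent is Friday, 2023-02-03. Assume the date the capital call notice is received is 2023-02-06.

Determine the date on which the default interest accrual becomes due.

2023-06-27

The last day of the funding period: 2023-02-03 + 21 days = 2023-02-24.
The last day of the appeal period: 10 calendar days after 2023-02-24 is 2023-03-06.
The last day of the waiting period: 2023-03-06 + 94 days = 2023-06-08.
The date on which the default interest accrual becomes due: 19 calendar days after 2023-06-08 is 2023-06-27.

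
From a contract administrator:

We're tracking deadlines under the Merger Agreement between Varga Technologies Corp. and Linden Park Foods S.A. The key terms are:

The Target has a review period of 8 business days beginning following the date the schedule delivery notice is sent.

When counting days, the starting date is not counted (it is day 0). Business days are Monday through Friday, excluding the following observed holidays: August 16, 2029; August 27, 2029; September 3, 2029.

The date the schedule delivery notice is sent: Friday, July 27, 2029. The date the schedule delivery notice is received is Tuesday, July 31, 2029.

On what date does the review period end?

August 8, 2029

The last day of the review period: 8 business days after Friday, July 27, 2029, skipping weekends — Jul 30, Jul 31, Aug 1, Aug 2, Aug 3, Aug 6, Aug 7, Aug 8 — lands on Wednesday, August 8, 2029.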